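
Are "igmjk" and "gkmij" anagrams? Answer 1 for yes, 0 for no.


Strings: "igmjk", "gkmij"
Sorted first:  gijkm
Sorted second: gijkm
Sorted forms match => anagrams

1


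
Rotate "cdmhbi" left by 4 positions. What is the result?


Input: "cdmhbi", rotate left by 4
First 4 characters: "cdmh"
Remaining characters: "bi"
Concatenate remaining + first: "bi" + "cdmh" = "bicdmh"

bicdmh


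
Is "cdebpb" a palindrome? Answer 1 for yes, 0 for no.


Input: cdebpb
Reversed: bpbedc
  Compare pos 0 ('c') with pos 5 ('b'): MISMATCH
  Compare pos 1 ('d') with pos 4 ('p'): MISMATCH
  Compare pos 2 ('e') with pos 3 ('b'): MISMATCH
Result: not a palindrome

0


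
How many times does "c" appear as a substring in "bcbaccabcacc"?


Searching for "c" in "bcbaccabcacc"
Scanning each position:
  Position 0: "b" => no
  Position 1: "c" => MATCH
  Position 2: "b" => no
  Position 3: "a" => no
  Position 4: "c" => MATCH
  Position 5: "c" => MATCH
  Position 6: "a" => no
  Position 7: "b" => no
  Position 8: "c" => MATCH
  Position 9: "a" => no
  Position 10: "c" => MATCH
  Position 11: "c" => MATCH
Total occurrences: 6

6


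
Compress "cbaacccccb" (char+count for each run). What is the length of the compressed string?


Input: cbaacccccb
Runs:
  'c' x 1 => "c1"
  'b' x 1 => "b1"
  'a' x 2 => "a2"
  'c' x 5 => "c5"
  'b' x 1 => "b1"
Compressed: "c1b1a2c5b1"
Compressed length: 10

10


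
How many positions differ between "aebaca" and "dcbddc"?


Comparing "aebaca" and "dcbddc" position by position:
  Position 0: 'a' vs 'd' => DIFFER
  Position 1: 'e' vs 'c' => DIFFER
  Position 2: 'b' vs 'b' => same
  Position 3: 'a' vs 'd' => DIFFER
  Position 4: 'c' vs 'd' => DIFFER
  Position 5: 'a' vs 'c' => DIFFER
Positions that differ: 5

5


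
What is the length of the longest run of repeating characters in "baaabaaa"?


Input: "baaabaaa"
Scanning for longest run:
  Position 1 ('a'): new char, reset run to 1
  Position 2 ('a'): continues run of 'a', length=2
  Position 3 ('a'): continues run of 'a', length=3
  Position 4 ('b'): new char, reset run to 1
  Position 5 ('a'): new char, reset run to 1
  Position 6 ('a'): continues run of 'a', length=2
  Position 7 ('a'): continues run of 'a', length=3
Longest run: 'a' with length 3

3


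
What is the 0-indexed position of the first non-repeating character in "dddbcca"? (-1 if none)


Input: dddbcca
Character frequencies:
  'a': 1
  'b': 1
  'c': 2
  'd': 3
Scanning left to right for freq == 1:
  Position 0 ('d'): freq=3, skip
  Position 1 ('d'): freq=3, skip
  Position 2 ('d'): freq=3, skip
  Position 3 ('b'): unique! => answer = 3

3


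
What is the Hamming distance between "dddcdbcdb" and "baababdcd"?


Comparing "dddcdbcdb" and "baababdcd" position by position:
  Position 0: 'd' vs 'b' => differ
  Position 1: 'd' vs 'a' => differ
  Position 2: 'd' vs 'a' => differ
  Position 3: 'c' vs 'b' => differ
  Position 4: 'd' vs 'a' => differ
  Position 5: 'b' vs 'b' => same
  Position 6: 'c' vs 'd' => differ
  Position 7: 'd' vs 'c' => differ
  Position 8: 'b' vs 'd' => differ
Total differences (Hamming distance): 8

8


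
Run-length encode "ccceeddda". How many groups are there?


Input: ccceeddda
Scanning for consecutive runs:
  Group 1: 'c' x 3 (positions 0-2)
  Group 2: 'e' x 2 (positions 3-4)
  Group 3: 'd' x 3 (positions 5-7)
  Group 4: 'a' x 1 (positions 8-8)
Total groups: 4

4


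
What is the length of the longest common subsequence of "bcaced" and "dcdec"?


LCS of "bcaced" and "dcdec"
DP table:
           d    c    d    e    c
      0    0    0    0    0    0
  b   0    0    0    0    0    0
  c   0    0    1    1    1    1
  a   0    0    1    1    1    1
  c   0    0    1    1    1    2
  e   0    0    1    1    2    2
  d   0    1    1    2    2    2
LCS length = dp[6][5] = 2

2


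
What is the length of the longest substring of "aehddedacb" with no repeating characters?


Input: "aehddedacb"
Sliding window (track last position of each char):
  Position 0 ('a'): window [0,0] length 1 -- new best
  Position 1 ('e'): window [0,1] length 2 -- new best
  Position 2 ('h'): window [0,2] length 3 -- new best
  Position 3 ('d'): window [0,3] length 4 -- new best
  Position 4 ('d'): repeat (last at 3), move window start to 4
  Position 4 ('d'): window [4,4] length 1
  Position 5 ('e'): window [4,5] length 2
  Position 6 ('d'): repeat (last at 4), move window start to 5
  Position 6 ('d'): window [5,6] length 2
  Position 7 ('a'): window [5,7] length 3
  Position 8 ('c'): window [5,8] length 4
  Position 9 ('b'): window [5,9] length 5 -- new best
Longest substring with no repeats: "edacb" with length 5

5


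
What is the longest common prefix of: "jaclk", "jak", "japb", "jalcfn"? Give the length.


Words: jaclk, jak, japb, jalcfn
  Position 0: all 'j' => match
  Position 1: all 'a' => match
  Position 2: ('c', 'k', 'p', 'l') => mismatch, stop
LCP = "ja" (length 2)

2


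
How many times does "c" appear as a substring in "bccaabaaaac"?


Searching for "c" in "bccaabaaaac"
Scanning each position:
  Position 0: "b" => no
  Position 1: "c" => MATCH
  Position 2: "c" => MATCH
  Position 3: "a" => no
  Position 4: "a" => no
  Position 5: "b" => no
  Position 6: "a" => no
  Position 7: "a" => no
  Position 8: "a" => no
  Position 9: "a" => no
  Position 10: "c" => MATCH
Total occurrences: 3

3


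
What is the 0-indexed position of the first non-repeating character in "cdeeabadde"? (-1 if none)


Input: cdeeabadde
Character frequencies:
  'a': 2
  'b': 1
  'c': 1
  'd': 3
  'e': 3
Scanning left to right for freq == 1:
  Position 0 ('c'): unique! => answer = 0

0


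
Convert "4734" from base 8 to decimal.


Input: "4734" in base 8
Positional expansion:
  Digit '4' (value 4) x 8^3 = 2048
  Digit '7' (value 7) x 8^2 = 448
  Digit '3' (value 3) x 8^1 = 24
  Digit '4' (value 4) x 8^0 = 4
Sum = 2524

2524


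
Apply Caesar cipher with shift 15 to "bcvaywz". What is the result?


Caesar cipher: shift "bcvaywz" by 15
  'b' (pos 1) + 15 = pos 16 = 'q'
  'c' (pos 2) + 15 = pos 17 = 'r'
  'v' (pos 21) + 15 = pos 10 = 'k'
  'a' (pos 0) + 15 = pos 15 = 'p'
  'y' (pos 24) + 15 = pos 13 = 'n'
  'w' (pos 22) + 15 = pos 11 = 'l'
  'z' (pos 25) + 15 = pos 14 = 'o'
Result: qrkpnlo

qrkpnlo


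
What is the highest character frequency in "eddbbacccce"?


Input: eddbbacccce
Character counts:
  'a': 1
  'b': 2
  'c': 4
  'd': 2
  'e': 2
Maximum frequency: 4

4


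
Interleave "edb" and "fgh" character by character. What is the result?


Interleaving "edb" and "fgh":
  Position 0: 'e' from first, 'f' from second => "ef"
  Position 1: 'd' from first, 'g' from second => "dg"
  Position 2: 'b' from first, 'h' from second => "bh"
Result: efdgbh

efdgbh


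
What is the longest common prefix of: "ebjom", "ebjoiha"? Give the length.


Words: ebjom, ebjoiha
  Position 0: all 'e' => match
  Position 1: all 'b' => match
  Position 2: all 'j' => match
  Position 3: all 'o' => match
  Position 4: ('m', 'i') => mismatch, stop
LCP = "ebjo" (length 4)

4


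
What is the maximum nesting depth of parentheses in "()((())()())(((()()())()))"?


Input: "()((())()())(((()()())()))"
Tracking depth:
  Position 0 '(': depth becomes 1
  Position 1 ')': depth becomes 0
  Position 2 '(': depth becomes 1
  Position 3 '(': depth becomes 2
  Position 4 '(': depth becomes 3
  Position 5 ')': depth becomes 2
  Position 6 ')': depth becomes 1
  Position 7 '(': depth becomes 2
  Position 8 ')': depth becomes 1
  Position 9 '(': depth becomes 2
  Position 10 ')': depth becomes 1
  Position 11 ')': depth becomes 0
  Position 12 '(': depth becomes 1
  Position 13 '(': depth becomes 2
  Position 14 '(': depth becomes 3
  Position 15 '(': depth becomes 4
  Position 16 ')': depth becomes 3
  Position 17 '(': depth becomes 4
  Position 18 ')': depth becomes 3
  Position 19 '(': depth becomes 4
  Position 20 ')': depth becomes 3
  Position 21 ')': depth becomes 2
  Position 22 '(': depth becomes 3
  Position 23 ')': depth becomes 2
  Position 24 ')': depth becomes 1
  Position 25 ')': depth becomes 0
Maximum depth reached: 4

4


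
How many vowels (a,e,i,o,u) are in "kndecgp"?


Input: kndecgp
Checking each character:
  'k' at position 0: consonant
  'n' at position 1: consonant
  'd' at position 2: consonant
  'e' at position 3: vowel (running total: 1)
  'c' at position 4: consonant
  'g' at position 5: consonant
  'p' at position 6: consonant
Total vowels: 1

1


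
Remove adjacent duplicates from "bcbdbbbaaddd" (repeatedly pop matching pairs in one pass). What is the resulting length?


Input: bcbdbbbaaddd
Stack-based adjacent duplicate removal:
  Read 'b': push. Stack: b
  Read 'c': push. Stack: bc
  Read 'b': push. Stack: bcb
  Read 'd': push. Stack: bcbd
  Read 'b': push. Stack: bcbdb
  Read 'b': matches stack top 'b' => pop. Stack: bcbd
  Read 'b': push. Stack: bcbdb
  Read 'a': push. Stack: bcbdba
  Read 'a': matches stack top 'a' => pop. Stack: bcbdb
  Read 'd': push. Stack: bcbdbd
  Read 'd': matches stack top 'd' => pop. Stack: bcbdb
  Read 'd': push. Stack: bcbdbd
Final stack: "bcbdbd" (length 6)

6


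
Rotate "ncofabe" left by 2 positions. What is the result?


Input: "ncofabe", rotate left by 2
First 2 characters: "nc"
Remaining characters: "ofabe"
Concatenate remaining + first: "ofabe" + "nc" = "ofabenc"

ofabenc


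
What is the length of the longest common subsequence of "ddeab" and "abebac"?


LCS of "ddeab" and "abebac"
DP table:
           a    b    e    b    a    c
      0    0    0    0    0    0    0
  d   0    0    0    0    0    0    0
  d   0    0    0    0    0    0    0
  e   0    0    0    1    1    1    1
  a   0    1    1    1    1    2    2
  b   0    1    2    2    2    2    2
LCS length = dp[5][6] = 2

2


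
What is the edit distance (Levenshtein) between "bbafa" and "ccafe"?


Computing edit distance: "bbafa" -> "ccafe"
DP table:
           c    c    a    f    e
      0    1    2    3    4    5
  b   1    1    2    3    4    5
  b   2    2    2    3    4    5
  a   3    3    3    2    3    4
  f   4    4    4    3    2    3
  a   5    5    5    4    3    3
Edit distance = dp[5][5] = 3

3


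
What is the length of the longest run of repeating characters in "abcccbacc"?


Input: "abcccbacc"
Scanning for longest run:
  Position 1 ('b'): new char, reset run to 1
  Position 2 ('c'): new char, reset run to 1
  Position 3 ('c'): continues run of 'c', length=2
  Position 4 ('c'): continues run of 'c', length=3
  Position 5 ('b'): new char, reset run to 1
  Position 6 ('a'): new char, reset run to 1
  Position 7 ('c'): new char, reset run to 1
  Position 8 ('c'): continues run of 'c', length=2
Longest run: 'c' with length 3

3


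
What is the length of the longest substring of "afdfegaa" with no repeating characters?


Input: "afdfegaa"
Sliding window (track last position of each char):
  Position 0 ('a'): window [0,0] length 1 -- new best
  Position 1 ('f'): window [0,1] length 2 -- new best
  Position 2 ('d'): window [0,2] length 3 -- new best
  Position 3 ('f'): repeat (last at 1), move window start to 2
  Position 3 ('f'): window [2,3] length 2
  Position 4 ('e'): window [2,4] length 3
  Position 5 ('g'): window [2,5] length 4 -- new best
  Position 6 ('a'): window [2,6] length 5 -- new best
  Position 7 ('a'): repeat (last at 6), move window start to 7
  Position 7 ('a'): window [7,7] length 1
Longest substring with no repeats: "dfega" with length 5

5


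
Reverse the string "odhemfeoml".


Input: odhemfeoml
Reading characters right to left:
  Position 9: 'l'
  Position 8: 'm'
  Position 7: 'o'
  Position 6: 'e'
  Position 5: 'f'
  Position 4: 'm'
  Position 3: 'e'
  Position 2: 'h'
  Position 1: 'd'
  Position 0: 'o'
Reversed: lmoefmehdo

lmoefmehdo


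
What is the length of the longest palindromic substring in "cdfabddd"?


Input: "cdfabddd"
Checking substrings for palindromes:
  [5:8] "ddd" (len 3) => palindrome
  [5:7] "dd" (len 2) => palindrome
  [6:8] "dd" (len 2) => palindrome
Longest palindromic substring: "ddd" with length 3

3


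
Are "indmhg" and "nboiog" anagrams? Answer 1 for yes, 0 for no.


Strings: "indmhg", "nboiog"
Sorted first:  dghimn
Sorted second: bginoo
Differ at position 0: 'd' vs 'b' => not anagrams

0


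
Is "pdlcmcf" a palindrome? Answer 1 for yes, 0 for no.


Input: pdlcmcf
Reversed: fcmcldp
  Compare pos 0 ('p') with pos 6 ('f'): MISMATCH
  Compare pos 1 ('d') with pos 5 ('c'): MISMATCH
  Compare pos 2 ('l') with pos 4 ('m'): MISMATCH
Result: not a palindrome

0


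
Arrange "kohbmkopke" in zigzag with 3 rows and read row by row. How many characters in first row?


Zigzag "kohbmkopke" into 3 rows:
Placing characters:
  'k' => row 0
  'o' => row 1
  'h' => row 2
  'b' => row 1
  'm' => row 0
  'k' => row 1
  'o' => row 2
  'p' => row 1
  'k' => row 0
  'e' => row 1
Rows:
  Row 0: "kmk"
  Row 1: "obkpe"
  Row 2: "ho"
First row length: 3

3


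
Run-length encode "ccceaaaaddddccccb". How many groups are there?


Input: ccceaaaaddddccccb
Scanning for consecutive runs:
  Group 1: 'c' x 3 (positions 0-2)
  Group 2: 'e' x 1 (positions 3-3)
  Group 3: 'a' x 4 (positions 4-7)
  Group 4: 'd' x 4 (positions 8-11)
  Group 5: 'c' x 4 (positions 12-15)
  Group 6: 'b' x 1 (positions 16-16)
Total groups: 6

6


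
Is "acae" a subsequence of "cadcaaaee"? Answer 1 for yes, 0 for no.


Check if "acae" is a subsequence of "cadcaaaee"
Greedy scan:
  Position 0 ('c'): no match needed
  Position 1 ('a'): matches sub[0] = 'a'
  Position 2 ('d'): no match needed
  Position 3 ('c'): matches sub[1] = 'c'
  Position 4 ('a'): matches sub[2] = 'a'
  Position 5 ('a'): no match needed
  Position 6 ('a'): no match needed
  Position 7 ('e'): matches sub[3] = 'e'
  Position 8 ('e'): no match needed
All 4 characters matched => is a subsequence

1


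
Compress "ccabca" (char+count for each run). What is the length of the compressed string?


Input: ccabca
Runs:
  'c' x 2 => "c2"
  'a' x 1 => "a1"
  'b' x 1 => "b1"
  'c' x 1 => "c1"
  'a' x 1 => "a1"
Compressed: "c2a1b1c1a1"
Compressed length: 10

10


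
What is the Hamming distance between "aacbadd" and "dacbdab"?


Comparing "aacbadd" and "dacbdab" position by position:
  Position 0: 'a' vs 'd' => differ
  Position 1: 'a' vs 'a' => same
  Position 2: 'c' vs 'c' => same
  Position 3: 'b' vs 'b' => same
  Position 4: 'a' vs 'd' => differ
  Position 5: 'd' vs 'a' => differ
  Position 6: 'd' vs 'b' => differ
Total differences (Hamming distance): 4

4


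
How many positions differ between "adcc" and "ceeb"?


Comparing "adcc" and "ceeb" position by position:
  Position 0: 'a' vs 'c' => DIFFER
  Position 1: 'd' vs 'e' => DIFFER
  Position 2: 'c' vs 'e' => DIFFER
  Position 3: 'c' vs 'b' => DIFFER
Positions that differ: 4

4


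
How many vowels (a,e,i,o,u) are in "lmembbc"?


Input: lmembbc
Checking each character:
  'l' at position 0: consonant
  'm' at position 1: consonant
  'e' at position 2: vowel (running total: 1)
  'm' at position 3: consonant
  'b' at position 4: consonant
  'b' at position 5: consonant
  'c' at position 6: consonant
Total vowels: 1

1


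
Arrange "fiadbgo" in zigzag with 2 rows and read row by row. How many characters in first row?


Zigzag "fiadbgo" into 2 rows:
Placing characters:
  'f' => row 0
  'i' => row 1
  'a' => row 0
  'd' => row 1
  'b' => row 0
  'g' => row 1
  'o' => row 0
Rows:
  Row 0: "fabo"
  Row 1: "idg"
First row length: 4

4


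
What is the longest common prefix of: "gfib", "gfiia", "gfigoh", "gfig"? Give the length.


Words: gfib, gfiia, gfigoh, gfig
  Position 0: all 'g' => match
  Position 1: all 'f' => match
  Position 2: all 'i' => match
  Position 3: ('b', 'i', 'g', 'g') => mismatch, stop
LCP = "gfi" (length 3)

3


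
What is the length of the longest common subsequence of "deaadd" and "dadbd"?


LCS of "deaadd" and "dadbd"
DP table:
           d    a    d    b    d
      0    0    0    0    0    0
  d   0    1    1    1    1    1
  e   0    1    1    1    1    1
  a   0    1    2    2    2    2
  a   0    1    2    2    2    2
  d   0    1    2    3    3    3
  d   0    1    2    3    3    4
LCS length = dp[6][5] = 4

4


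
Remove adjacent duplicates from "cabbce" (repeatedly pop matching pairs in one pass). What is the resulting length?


Input: cabbce
Stack-based adjacent duplicate removal:
  Read 'c': push. Stack: c
  Read 'a': push. Stack: ca
  Read 'b': push. Stack: cab
  Read 'b': matches stack top 'b' => pop. Stack: ca
  Read 'c': push. Stack: cac
  Read 'e': push. Stack: cace
Final stack: "cace" (length 4)

4


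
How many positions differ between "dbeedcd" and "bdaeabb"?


Comparing "dbeedcd" and "bdaeabb" position by position:
  Position 0: 'd' vs 'b' => DIFFER
  Position 1: 'b' vs 'd' => DIFFER
  Position 2: 'e' vs 'a' => DIFFER
  Position 3: 'e' vs 'e' => same
  Position 4: 'd' vs 'a' => DIFFER
  Position 5: 'c' vs 'b' => DIFFER
  Position 6: 'd' vs 'b' => DIFFER
Positions that differ: 6

6


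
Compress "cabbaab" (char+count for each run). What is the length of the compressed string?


Input: cabbaab
Runs:
  'c' x 1 => "c1"
  'a' x 1 => "a1"
  'b' x 2 => "b2"
  'a' x 2 => "a2"
  'b' x 1 => "b1"
Compressed: "c1a1b2a2b1"
Compressed length: 10

10


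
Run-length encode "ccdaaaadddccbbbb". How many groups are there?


Input: ccdaaaadddccbbbb
Scanning for consecutive runs:
  Group 1: 'c' x 2 (positions 0-1)
  Group 2: 'd' x 1 (positions 2-2)
  Group 3: 'a' x 4 (positions 3-6)
  Group 4: 'd' x 3 (positions 7-9)
  Group 5: 'c' x 2 (positions 10-11)
  Group 6: 'b' x 4 (positions 12-15)
Total groups: 6

6


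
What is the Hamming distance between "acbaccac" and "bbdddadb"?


Comparing "acbaccac" and "bbdddadb" position by position:
  Position 0: 'a' vs 'b' => differ
  Position 1: 'c' vs 'b' => differ
  Position 2: 'b' vs 'd' => differ
  Position 3: 'a' vs 'd' => differ
  Position 4: 'c' vs 'd' => differ
  Position 5: 'c' vs 'a' => differ
  Position 6: 'a' vs 'd' => differ
  Position 7: 'c' vs 'b' => differ
Total differences (Hamming distance): 8

8


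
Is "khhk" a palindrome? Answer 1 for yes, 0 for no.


Input: khhk
Reversed: khhk
  Compare pos 0 ('k') with pos 3 ('k'): match
  Compare pos 1 ('h') with pos 2 ('h'): match
Result: palindrome

1


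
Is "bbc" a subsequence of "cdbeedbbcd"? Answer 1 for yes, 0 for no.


Check if "bbc" is a subsequence of "cdbeedbbcd"
Greedy scan:
  Position 0 ('c'): no match needed
  Position 1 ('d'): no match needed
  Position 2 ('b'): matches sub[0] = 'b'
  Position 3 ('e'): no match needed
  Position 4 ('e'): no match needed
  Position 5 ('d'): no match needed
  Position 6 ('b'): matches sub[1] = 'b'
  Position 7 ('b'): no match needed
  Position 8 ('c'): matches sub[2] = 'c'
  Position 9 ('d'): no match needed
All 3 characters matched => is a subsequence

1


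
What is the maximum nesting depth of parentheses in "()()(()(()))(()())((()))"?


Input: "()()(()(()))(()())((()))"
Tracking depth:
  Position 0 '(': depth becomes 1
  Position 1 ')': depth becomes 0
  Position 2 '(': depth becomes 1
  Position 3 ')': depth becomes 0
  Position 4 '(': depth becomes 1
  Position 5 '(': depth becomes 2
  Position 6 ')': depth becomes 1
  Position 7 '(': depth becomes 2
  Position 8 '(': depth becomes 3
  Position 9 ')': depth becomes 2
  Position 10 ')': depth becomes 1
  Position 11 ')': depth becomes 0
  Position 12 '(': depth becomes 1
  Position 13 '(': depth becomes 2
  Position 14 ')': depth becomes 1
  Position 15 '(': depth becomes 2
  Position 16 ')': depth becomes 1
  Position 17 ')': depth becomes 0
  Position 18 '(': depth becomes 1
  Position 19 '(': depth becomes 2
  Position 20 '(': depth becomes 3
  Position 21 ')': depth becomes 2
  Position 22 ')': depth becomes 1
  Position 23 ')': depth becomes 0
Maximum depth reached: 3

3


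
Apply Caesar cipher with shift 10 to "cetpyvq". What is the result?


Caesar cipher: shift "cetpyvq" by 10
  'c' (pos 2) + 10 = pos 12 = 'm'
  'e' (pos 4) + 10 = pos 14 = 'o'
  't' (pos 19) + 10 = pos 3 = 'd'
  'p' (pos 15) + 10 = pos 25 = 'z'
  'y' (pos 24) + 10 = pos 8 = 'i'
  'v' (pos 21) + 10 = pos 5 = 'f'
  'q' (pos 16) + 10 = pos 0 = 'a'
Result: modzifa

modzifa


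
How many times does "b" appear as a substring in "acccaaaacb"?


Searching for "b" in "acccaaaacb"
Scanning each position:
  Position 0: "a" => no
  Position 1: "c" => no
  Position 2: "c" => no
  Position 3: "c" => no
  Position 4: "a" => no
  Position 5: "a" => no
  Position 6: "a" => no
  Position 7: "a" => no
  Position 8: "c" => no
  Position 9: "b" => MATCH
Total occurrences: 1

1


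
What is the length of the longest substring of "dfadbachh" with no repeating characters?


Input: "dfadbachh"
Sliding window (track last position of each char):
  Position 0 ('d'): window [0,0] length 1 -- new best
  Position 1 ('f'): window [0,1] length 2 -- new best
  Position 2 ('a'): window [0,2] length 3 -- new best
  Position 3 ('d'): repeat (last at 0), move window start to 1
  Position 3 ('d'): window [1,3] length 3
  Position 4 ('b'): window [1,4] length 4 -- new best
  Position 5 ('a'): repeat (last at 2), move window start to 3
  Position 5 ('a'): window [3,5] length 3
  Position 6 ('c'): window [3,6] length 4
  Position 7 ('h'): window [3,7] length 5 -- new best
  Position 8 ('h'): repeat (last at 7), move window start to 8
  Position 8 ('h'): window [8,8] length 1
Longest substring with no repeats: "dbach" with length 5

5


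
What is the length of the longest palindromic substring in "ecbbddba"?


Input: "ecbbddba"
Checking substrings for palindromes:
  [3:7] "bddb" (len 4) => palindrome
  [2:4] "bb" (len 2) => palindrome
  [4:6] "dd" (len 2) => palindrome
Longest palindromic substring: "bddb" with length 4

4


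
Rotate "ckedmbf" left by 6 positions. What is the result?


Input: "ckedmbf", rotate left by 6
First 6 characters: "ckedmb"
Remaining characters: "f"
Concatenate remaining + first: "f" + "ckedmb" = "fckedmb"

fckedmb


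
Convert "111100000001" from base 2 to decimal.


Input: "111100000001" in base 2
Positional expansion:
  Digit '1' (value 1) x 2^11 = 2048
  Digit '1' (value 1) x 2^10 = 1024
  Digit '1' (value 1) x 2^9 = 512
  Digit '1' (value 1) x 2^8 = 256
  Digit '0' (value 0) x 2^7 = 0
  Digit '0' (value 0) x 2^6 = 0
  Digit '0' (value 0) x 2^5 = 0
  Digit '0' (value 0) x 2^4 = 0
  Digit '0' (value 0) x 2^3 = 0
  Digit '0' (value 0) x 2^2 = 0
  Digit '0' (value 0) x 2^1 = 0
  Digit '1' (value 1) x 2^0 = 1
Sum = 3841

3841


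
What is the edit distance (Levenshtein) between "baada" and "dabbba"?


Computing edit distance: "baada" -> "dabbba"
DP table:
           d    a    b    b    b    a
      0    1    2    3    4    5    6
  b   1    1    2    2    3    4    5
  a   2    2    1    2    3    4    4
  a   3    3    2    2    3    4    4
  d   4    3    3    3    3    4    5
  a   5    4    3    4    4    4    4
Edit distance = dp[5][6] = 4

4


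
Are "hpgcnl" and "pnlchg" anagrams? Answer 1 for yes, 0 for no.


Strings: "hpgcnl", "pnlchg"
Sorted first:  cghlnp
Sorted second: cghlnp
Sorted forms match => anagrams

1


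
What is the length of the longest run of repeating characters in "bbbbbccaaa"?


Input: "bbbbbccaaa"
Scanning for longest run:
  Position 1 ('b'): continues run of 'b', length=2
  Position 2 ('b'): continues run of 'b', length=3
  Position 3 ('b'): continues run of 'b', length=4
  Position 4 ('b'): continues run of 'b', length=5
  Position 5 ('c'): new char, reset run to 1
  Position 6 ('c'): continues run of 'c', length=2
  Position 7 ('a'): new char, reset run to 1
  Position 8 ('a'): continues run of 'a', length=2
  Position 9 ('a'): continues run of 'a', length=3
Longest run: 'b' with length 5

5


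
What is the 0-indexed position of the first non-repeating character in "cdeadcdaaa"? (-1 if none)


Input: cdeadcdaaa
Character frequencies:
  'a': 4
  'c': 2
  'd': 3
  'e': 1
Scanning left to right for freq == 1:
  Position 0 ('c'): freq=2, skip
  Position 1 ('d'): freq=3, skip
  Position 2 ('e'): unique! => answer = 2

2


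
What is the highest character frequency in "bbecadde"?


Input: bbecadde
Character counts:
  'a': 1
  'b': 2
  'c': 1
  'd': 2
  'e': 2
Maximum frequency: 2

2


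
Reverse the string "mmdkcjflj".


Input: mmdkcjflj
Reading characters right to left:
  Position 8: 'j'
  Position 7: 'l'
  Position 6: 'f'
  Position 5: 'j'
  Position 4: 'c'
  Position 3: 'k'
  Position 2: 'd'
  Position 1: 'm'
  Position 0: 'm'
Reversed: jlfjckdmm

jlfjckdmm


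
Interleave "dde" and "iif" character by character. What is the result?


Interleaving "dde" and "iif":
  Position 0: 'd' from first, 'i' from second => "di"
  Position 1: 'd' from first, 'i' from second => "di"
  Position 2: 'e' from first, 'f' from second => "ef"
Result: didief

didief


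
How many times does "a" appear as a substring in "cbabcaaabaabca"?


Searching for "a" in "cbabcaaabaabca"
Scanning each position:
  Position 0: "c" => no
  Position 1: "b" => no
  Position 2: "a" => MATCH
  Position 3: "b" => no
  Position 4: "c" => no
  Position 5: "a" => MATCH
  Position 6: "a" => MATCH
  Position 7: "a" => MATCH
  Position 8: "b" => no
  Position 9: "a" => MATCH
  Position 10: "a" => MATCH
  Position 11: "b" => no
  Position 12: "c" => no
  Position 13: "a" => MATCH
Total occurrences: 7

7


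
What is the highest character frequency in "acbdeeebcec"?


Input: acbdeeebcec
Character counts:
  'a': 1
  'b': 2
  'c': 3
  'd': 1
  'e': 4
Maximum frequency: 4

4


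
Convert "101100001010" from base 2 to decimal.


Input: "101100001010" in base 2
Positional expansion:
  Digit '1' (value 1) x 2^11 = 2048
  Digit '0' (value 0) x 2^10 = 0
  Digit '1' (value 1) x 2^9 = 512
  Digit '1' (value 1) x 2^8 = 256
  Digit '0' (value 0) x 2^7 = 0
  Digit '0' (value 0) x 2^6 = 0
  Digit '0' (value 0) x 2^5 = 0
  Digit '0' (value 0) x 2^4 = 0
  Digit '1' (value 1) x 2^3 = 8
  Digit '0' (value 0) x 2^2 = 0
  Digit '1' (value 1) x 2^1 = 2
  Digit '0' (value 0) x 2^0 = 0
Sum = 2826

2826


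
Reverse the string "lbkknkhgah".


Input: lbkknkhgah
Reading characters right to left:
  Position 9: 'h'
  Position 8: 'a'
  Position 7: 'g'
  Position 6: 'h'
  Position 5: 'k'
  Position 4: 'n'
  Position 3: 'k'
  Position 2: 'k'
  Position 1: 'b'
  Position 0: 'l'
Reversed: haghknkkbl

haghknkkbl


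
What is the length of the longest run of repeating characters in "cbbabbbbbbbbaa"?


Input: "cbbabbbbbbbbaa"
Scanning for longest run:
  Position 1 ('b'): new char, reset run to 1
  Position 2 ('b'): continues run of 'b', length=2
  Position 3 ('a'): new char, reset run to 1
  Position 4 ('b'): new char, reset run to 1
  Position 5 ('b'): continues run of 'b', length=2
  Position 6 ('b'): continues run of 'b', length=3
  Position 7 ('b'): continues run of 'b', length=4
  Position 8 ('b'): continues run of 'b', length=5
  Position 9 ('b'): continues run of 'b', length=6
  Position 10 ('b'): continues run of 'b', length=7
  Position 11 ('b'): continues run of 'b', length=8
  Position 12 ('a'): new char, reset run to 1
  Position 13 ('a'): continues run of 'a', length=2
Longest run: 'b' with length 8

8


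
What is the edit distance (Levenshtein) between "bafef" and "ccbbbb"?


Computing edit distance: "bafef" -> "ccbbbb"
DP table:
           c    c    b    b    b    b
      0    1    2    3    4    5    6
  b   1    1    2    2    3    4    5
  a   2    2    2    3    3    4    5
  f   3    3    3    3    4    4    5
  e   4    4    4    4    4    5    5
  f   5    5    5    5    5    5    6
Edit distance = dp[5][6] = 6

6


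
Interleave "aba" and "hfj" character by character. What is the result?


Interleaving "aba" and "hfj":
  Position 0: 'a' from first, 'h' from second => "ah"
  Position 1: 'b' from first, 'f' from second => "bf"
  Position 2: 'a' from first, 'j' from second => "aj"
Result: ahbfaj

ahbfaj


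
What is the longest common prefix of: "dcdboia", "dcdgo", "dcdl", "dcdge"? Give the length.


Words: dcdboia, dcdgo, dcdl, dcdge
  Position 0: all 'd' => match
  Position 1: all 'c' => match
  Position 2: all 'd' => match
  Position 3: ('b', 'g', 'l', 'g') => mismatch, stop
LCP = "dcd" (length 3)

3


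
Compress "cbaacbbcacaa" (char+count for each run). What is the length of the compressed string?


Input: cbaacbbcacaa
Runs:
  'c' x 1 => "c1"
  'b' x 1 => "b1"
  'a' x 2 => "a2"
  'c' x 1 => "c1"
  'b' x 2 => "b2"
  'c' x 1 => "c1"
  'a' x 1 => "a1"
  'c' x 1 => "c1"
  'a' x 2 => "a2"
Compressed: "c1b1a2c1b2c1a1c1a2"
Compressed length: 18

18


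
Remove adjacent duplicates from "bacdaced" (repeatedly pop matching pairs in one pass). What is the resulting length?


Input: bacdaced
Stack-based adjacent duplicate removal:
  Read 'b': push. Stack: b
  Read 'a': push. Stack: ba
  Read 'c': push. Stack: bac
  Read 'd': push. Stack: bacd
  Read 'a': push. Stack: bacda
  Read 'c': push. Stack: bacdac
  Read 'e': push. Stack: bacdace
  Read 'd': push. Stack: bacdaced
Final stack: "bacdaced" (length 8)

8


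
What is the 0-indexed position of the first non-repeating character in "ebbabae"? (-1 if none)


Input: ebbabae
Character frequencies:
  'a': 2
  'b': 3
  'e': 2
Scanning left to right for freq == 1:
  Position 0 ('e'): freq=2, skip
  Position 1 ('b'): freq=3, skip
  Position 2 ('b'): freq=3, skip
  Position 3 ('a'): freq=2, skip
  Position 4 ('b'): freq=3, skip
  Position 5 ('a'): freq=2, skip
  Position 6 ('e'): freq=2, skip
  No unique character found => answer = -1

-1


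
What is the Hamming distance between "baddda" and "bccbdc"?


Comparing "baddda" and "bccbdc" position by position:
  Position 0: 'b' vs 'b' => same
  Position 1: 'a' vs 'c' => differ
  Position 2: 'd' vs 'c' => differ
  Position 3: 'd' vs 'b' => differ
  Position 4: 'd' vs 'd' => same
  Position 5: 'a' vs 'c' => differ
Total differences (Hamming distance): 4

4


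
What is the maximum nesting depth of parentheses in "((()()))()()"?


Input: "((()()))()()"
Tracking depth:
  Position 0 '(': depth becomes 1
  Position 1 '(': depth becomes 2
  Position 2 '(': depth becomes 3
  Position 3 ')': depth becomes 2
  Position 4 '(': depth becomes 3
  Position 5 ')': depth becomes 2
  Position 6 ')': depth becomes 1
  Position 7 ')': depth becomes 0
  Position 8 '(': depth becomes 1
  Position 9 ')': depth becomes 0
  Position 10 '(': depth becomes 1
  Position 11 ')': depth becomes 0
Maximum depth reached: 3

3


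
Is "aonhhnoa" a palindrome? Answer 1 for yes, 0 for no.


Input: aonhhnoa
Reversed: aonhhnoa
  Compare pos 0 ('a') with pos 7 ('a'): match
  Compare pos 1 ('o') with pos 6 ('o'): match
  Compare pos 2 ('n') with pos 5 ('n'): match
  Compare pos 3 ('h') with pos 4 ('h'): match
Result: palindrome

1


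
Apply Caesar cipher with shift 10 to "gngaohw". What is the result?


Caesar cipher: shift "gngaohw" by 10
  'g' (pos 6) + 10 = pos 16 = 'q'
  'n' (pos 13) + 10 = pos 23 = 'x'
  'g' (pos 6) + 10 = pos 16 = 'q'
  'a' (pos 0) + 10 = pos 10 = 'k'
  'o' (pos 14) + 10 = pos 24 = 'y'
  'h' (pos 7) + 10 = pos 17 = 'r'
  'w' (pos 22) + 10 = pos 6 = 'g'
Result: qxqkyrg

qxqkyrg


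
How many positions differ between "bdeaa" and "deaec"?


Comparing "bdeaa" and "deaec" position by position:
  Position 0: 'b' vs 'd' => DIFFER
  Position 1: 'd' vs 'e' => DIFFER
  Position 2: 'e' vs 'a' => DIFFER
  Position 3: 'a' vs 'e' => DIFFER
  Position 4: 'a' vs 'c' => DIFFER
Positions that differ: 5

5


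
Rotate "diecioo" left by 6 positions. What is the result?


Input: "diecioo", rotate left by 6
First 6 characters: "diecio"
Remaining characters: "o"
Concatenate remaining + first: "o" + "diecio" = "odiecio"

odiecio


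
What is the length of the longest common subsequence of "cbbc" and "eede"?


LCS of "cbbc" and "eede"
DP table:
           e    e    d    e
      0    0    0    0    0
  c   0    0    0    0    0
  b   0    0    0    0    0
  b   0    0    0    0    0
  c   0    0    0    0    0
LCS length = dp[4][4] = 0

0


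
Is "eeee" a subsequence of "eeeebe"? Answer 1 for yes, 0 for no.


Check if "eeee" is a subsequence of "eeeebe"
Greedy scan:
  Position 0 ('e'): matches sub[0] = 'e'
  Position 1 ('e'): matches sub[1] = 'e'
  Position 2 ('e'): matches sub[2] = 'e'
  Position 3 ('e'): matches sub[3] = 'e'
  Position 4 ('b'): no match needed
  Position 5 ('e'): no match needed
All 4 characters matched => is a subsequence

1


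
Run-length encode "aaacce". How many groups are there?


Input: aaacce
Scanning for consecutive runs:
  Group 1: 'a' x 3 (positions 0-2)
  Group 2: 'c' x 2 (positions 3-4)
  Group 3: 'e' x 1 (positions 5-5)
Total groups: 3

3


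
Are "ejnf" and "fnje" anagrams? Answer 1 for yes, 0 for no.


Strings: "ejnf", "fnje"
Sorted first:  efjn
Sorted second: efjn
Sorted forms match => anagrams

1


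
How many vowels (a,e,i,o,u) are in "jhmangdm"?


Input: jhmangdm
Checking each character:
  'j' at position 0: consonant
  'h' at position 1: consonant
  'm' at position 2: consonant
  'a' at position 3: vowel (running total: 1)
  'n' at position 4: consonant
  'g' at position 5: consonant
  'd' at position 6: consonant
  'm' at position 7: consonant
Total vowels: 1

1


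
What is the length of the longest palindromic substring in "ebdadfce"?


Input: "ebdadfce"
Checking substrings for palindromes:
  [2:5] "dad" (len 3) => palindrome
Longest palindromic substring: "dad" with length 3

3


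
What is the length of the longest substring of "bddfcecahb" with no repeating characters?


Input: "bddfcecahb"
Sliding window (track last position of each char):
  Position 0 ('b'): window [0,0] length 1 -- new best
  Position 1 ('d'): window [0,1] length 2 -- new best
  Position 2 ('d'): repeat (last at 1), move window start to 2
  Position 2 ('d'): window [2,2] length 1
  Position 3 ('f'): window [2,3] length 2
  Position 4 ('c'): window [2,4] length 3 -- new best
  Position 5 ('e'): window [2,5] length 4 -- new best
  Position 6 ('c'): repeat (last at 4), move window start to 5
  Position 6 ('c'): window [5,6] length 2
  Position 7 ('a'): window [5,7] length 3
  Position 8 ('h'): window [5,8] length 4
  Position 9 ('b'): window [5,9] length 5 -- new best
Longest substring with no repeats: "ecahb" with length 5

5


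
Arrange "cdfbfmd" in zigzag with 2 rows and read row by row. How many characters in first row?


Zigzag "cdfbfmd" into 2 rows:
Placing characters:
  'c' => row 0
  'd' => row 1
  'f' => row 0
  'b' => row 1
  'f' => row 0
  'm' => row 1
  'd' => row 0
Rows:
  Row 0: "cffd"
  Row 1: "dbm"
First row length: 4

4


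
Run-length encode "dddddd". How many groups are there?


Input: dddddd
Scanning for consecutive runs:
  Group 1: 'd' x 6 (positions 0-5)
Total groups: 1

1


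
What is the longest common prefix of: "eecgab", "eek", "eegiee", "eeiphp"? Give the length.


Words: eecgab, eek, eegiee, eeiphp
  Position 0: all 'e' => match
  Position 1: all 'e' => match
  Position 2: ('c', 'k', 'g', 'i') => mismatch, stop
LCP = "ee" (length 2)

2


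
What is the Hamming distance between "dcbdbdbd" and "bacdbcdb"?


Comparing "dcbdbdbd" and "bacdbcdb" position by position:
  Position 0: 'd' vs 'b' => differ
  Position 1: 'c' vs 'a' => differ
  Position 2: 'b' vs 'c' => differ
  Position 3: 'd' vs 'd' => same
  Position 4: 'b' vs 'b' => same
  Position 5: 'd' vs 'c' => differ
  Position 6: 'b' vs 'd' => differ
  Position 7: 'd' vs 'b' => differ
Total differences (Hamming distance): 6

6


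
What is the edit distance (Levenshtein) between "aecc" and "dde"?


Computing edit distance: "aecc" -> "dde"
DP table:
           d    d    e
      0    1    2    3
  a   1    1    2    3
  e   2    2    2    2
  c   3    3    3    3
  c   4    4    4    4
Edit distance = dp[4][3] = 4

4


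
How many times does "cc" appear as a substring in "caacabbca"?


Searching for "cc" in "caacabbca"
Scanning each position:
  Position 0: "ca" => no
  Position 1: "aa" => no
  Position 2: "ac" => no
  Position 3: "ca" => no
  Position 4: "ab" => no
  Position 5: "bb" => no
  Position 6: "bc" => no
  Position 7: "ca" => no
Total occurrences: 0

0


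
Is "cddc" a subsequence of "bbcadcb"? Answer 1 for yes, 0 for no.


Check if "cddc" is a subsequence of "bbcadcb"
Greedy scan:
  Position 0 ('b'): no match needed
  Position 1 ('b'): no match needed
  Position 2 ('c'): matches sub[0] = 'c'
  Position 3 ('a'): no match needed
  Position 4 ('d'): matches sub[1] = 'd'
  Position 5 ('c'): no match needed
  Position 6 ('b'): no match needed
Only matched 2/4 characters => not a subsequence

0


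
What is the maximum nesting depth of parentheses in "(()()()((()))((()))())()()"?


Input: "(()()()((()))((()))())()()"
Tracking depth:
  Position 0 '(': depth becomes 1
  Position 1 '(': depth becomes 2
  Position 2 ')': depth becomes 1
  Position 3 '(': depth becomes 2
  Position 4 ')': depth becomes 1
  Position 5 '(': depth becomes 2
  Position 6 ')': depth becomes 1
  Position 7 '(': depth becomes 2
  Position 8 '(': depth becomes 3
  Position 9 '(': depth becomes 4
  Position 10 ')': depth becomes 3
  Position 11 ')': depth becomes 2
  Position 12 ')': depth becomes 1
  Position 13 '(': depth becomes 2
  Position 14 '(': depth becomes 3
  Position 15 '(': depth becomes 4
  Position 16 ')': depth becomes 3
  Position 17 ')': depth becomes 2
  Position 18 ')': depth becomes 1
  Position 19 '(': depth becomes 2
  Position 20 ')': depth becomes 1
  Position 21 ')': depth becomes 0
  Position 22 '(': depth becomes 1
  Position 23 ')': depth becomes 0
  Position 24 '(': depth becomes 1
  Position 25 ')': depth becomes 0
Maximum depth reached: 4

4


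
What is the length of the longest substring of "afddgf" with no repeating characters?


Input: "afddgf"
Sliding window (track last position of each char):
  Position 0 ('a'): window [0,0] length 1 -- new best
  Position 1 ('f'): window [0,1] length 2 -- new best
  Position 2 ('d'): window [0,2] length 3 -- new best
  Position 3 ('d'): repeat (last at 2), move window start to 3
  Position 3 ('d'): window [3,3] length 1
  Position 4 ('g'): window [3,4] length 2
  Position 5 ('f'): window [3,5] length 3
Longest substring with no repeats: "afd" with length 3

3


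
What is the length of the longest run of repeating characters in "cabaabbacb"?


Input: "cabaabbacb"
Scanning for longest run:
  Position 1 ('a'): new char, reset run to 1
  Position 2 ('b'): new char, reset run to 1
  Position 3 ('a'): new char, reset run to 1
  Position 4 ('a'): continues run of 'a', length=2
  Position 5 ('b'): new char, reset run to 1
  Position 6 ('b'): continues run of 'b', length=2
  Position 7 ('a'): new char, reset run to 1
  Position 8 ('c'): new char, reset run to 1
  Position 9 ('b'): new char, reset run to 1
Longest run: 'a' with length 2

2


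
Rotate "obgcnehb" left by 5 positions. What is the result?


Input: "obgcnehb", rotate left by 5
First 5 characters: "obgcn"
Remaining characters: "ehb"
Concatenate remaining + first: "ehb" + "obgcn" = "ehbobgcn"

ehbobgcn


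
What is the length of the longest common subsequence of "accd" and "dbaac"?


LCS of "accd" and "dbaac"
DP table:
           d    b    a    a    c
      0    0    0    0    0    0
  a   0    0    0    1    1    1
  c   0    0    0    1    1    2
  c   0    0    0    1    1    2
  d   0    1    1    1    1    2
LCS length = dp[4][5] = 2

2


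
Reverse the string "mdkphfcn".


Input: mdkphfcn
Reading characters right to left:
  Position 7: 'n'
  Position 6: 'c'
  Position 5: 'f'
  Position 4: 'h'
  Position 3: 'p'
  Position 2: 'k'
  Position 1: 'd'
  Position 0: 'm'
Reversed: ncfhpkdm

ncfhpkdm


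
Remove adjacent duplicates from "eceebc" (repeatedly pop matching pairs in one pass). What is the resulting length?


Input: eceebc
Stack-based adjacent duplicate removal:
  Read 'e': push. Stack: e
  Read 'c': push. Stack: ec
  Read 'e': push. Stack: ece
  Read 'e': matches stack top 'e' => pop. Stack: ec
  Read 'b': push. Stack: ecb
  Read 'c': push. Stack: ecbc
Final stack: "ecbc" (length 4)

4
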